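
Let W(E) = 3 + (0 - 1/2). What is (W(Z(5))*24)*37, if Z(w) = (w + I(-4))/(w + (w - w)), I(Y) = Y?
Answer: 2220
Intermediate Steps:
Z(w) = (-4 + w)/w (Z(w) = (w - 4)/(w + (w - w)) = (-4 + w)/(w + 0) = (-4 + w)/w)
W(E) = 5/2 (W(E) = 3 + (0 - 1*1/2) = 3 + (0 - 1/2) = 3 - 1/2 = 5/2)
(W(Z(5))*24)*37 = ((5/2)*24)*37 = 60*37 = 2220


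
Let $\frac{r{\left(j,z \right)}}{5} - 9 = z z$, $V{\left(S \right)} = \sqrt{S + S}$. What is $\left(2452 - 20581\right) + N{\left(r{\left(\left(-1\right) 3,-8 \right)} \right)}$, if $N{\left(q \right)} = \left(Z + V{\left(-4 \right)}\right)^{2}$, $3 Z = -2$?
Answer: $- \frac{163229}{9} - \frac{8 i \sqrt{2}}{3} \approx -18137.0 - 3.7712 i$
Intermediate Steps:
$V{\left(S \right)} = \sqrt{2} \sqrt{S}$ ($V{\left(S \right)} = \sqrt{2 S} = \sqrt{2} \sqrt{S}$)
$Z = - \frac{2}{3}$ ($Z = \frac{1}{3} \left(-2\right) = - \frac{2}{3} \approx -0.66667$)
$r{\left(j,z \right)} = 45 + 5 z^{2}$ ($r{\left(j,z \right)} = 45 + 5 z z = 45 + 5 z^{2}$)
$N{\left(q \right)} = \left(- \frac{2}{3} + 2 i \sqrt{2}\right)^{2}$ ($N{\left(q \right)} = \left(- \frac{2}{3} + \sqrt{2} \sqrt{-4}\right)^{2} = \left(- \frac{2}{3} + \sqrt{2} \cdot 2 i\right)^{2} = \left(- \frac{2}{3} + 2 i \sqrt{2}\right)^{2}$)
$\left(2452 - 20581\right) + N{\left(r{\left(\left(-1\right) 3,-8 \right)} \right)} = \left(2452 - 20581\right) - \left(\frac{68}{9} + \frac{8 i \sqrt{2}}{3}\right) = -18129 - \left(\frac{68}{9} + \frac{8 i \sqrt{2}}{3}\right) = - \frac{163229}{9} - \frac{8 i \sqrt{2}}{3}$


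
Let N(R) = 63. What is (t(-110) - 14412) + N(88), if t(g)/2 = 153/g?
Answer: -789348/55 ≈ -14352.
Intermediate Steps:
t(g) = 306/g (t(g) = 2*(153/g) = 306/g)
(t(-110) - 14412) + N(88) = (306/(-110) - 14412) + 63 = (306*(-1/110) - 14412) + 63 = (-153/55 - 14412) + 63 = -792813/55 + 63 = -789348/55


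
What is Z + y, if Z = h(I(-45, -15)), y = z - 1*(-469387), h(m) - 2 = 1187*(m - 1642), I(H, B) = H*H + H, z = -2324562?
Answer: -1453967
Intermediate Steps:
I(H, B) = H + H² (I(H, B) = H² + H = H + H²)
h(m) = -1949052 + 1187*m (h(m) = 2 + 1187*(m - 1642) = 2 + 1187*(-1642 + m) = 2 + (-1949054 + 1187*m) = -1949052 + 1187*m)
y = -1855175 (y = -2324562 - 1*(-469387) = -2324562 + 469387 = -1855175)
Z = 401208 (Z = -1949052 + 1187*(-45*(1 - 45)) = -1949052 + 1187*(-45*(-44)) = -1949052 + 1187*1980 = -1949052 + 2350260 = 401208)
Z + y = 401208 - 1855175 = -1453967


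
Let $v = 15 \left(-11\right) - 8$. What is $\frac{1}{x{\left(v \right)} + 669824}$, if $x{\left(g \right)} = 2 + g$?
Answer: $\frac{1}{669653} \approx 1.4933 \cdot 10^{-6}$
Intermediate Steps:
$v = -173$ ($v = -165 - 8 = -173$)
$\frac{1}{x{\left(v \right)} + 669824} = \frac{1}{\left(2 - 173\right) + 669824} = \frac{1}{-171 + 669824} = \frac{1}{669653}$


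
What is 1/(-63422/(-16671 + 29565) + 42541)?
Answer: 6447/274230116 ≈ 2.3509e-5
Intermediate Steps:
1/(-63422/(-16671 + 29565) + 42541) = 1/(-63422/12894 + 42541) = 1/(-63422*1/12894 + 42541) = 1/(-31711/6447 + 42541) = 1/(274230116/6447) = 6447/274230116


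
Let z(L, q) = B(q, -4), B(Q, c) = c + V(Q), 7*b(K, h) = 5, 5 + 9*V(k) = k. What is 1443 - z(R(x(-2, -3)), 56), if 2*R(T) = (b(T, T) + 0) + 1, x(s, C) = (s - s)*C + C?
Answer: 4324/3 ≈ 1441.3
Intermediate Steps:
V(k) = -5/9 + k/9
b(K, h) = 5/7 (b(K, h) = (⅐)*5 = 5/7)
x(s, C) = C (x(s, C) = 0*C + C = 0 + C = C)
B(Q, c) = -5/9 + c + Q/9 (B(Q, c) = c + (-5/9 + Q/9) = -5/9 + c + Q/9)
R(T) = 6/7 (R(T) = ((5/7 + 0) + 1)/2 = (5/7 + 1)/2 = (½)*(12/7) = 6/7)
z(L, q) = -41/9 + q/9 (z(L, q) = -5/9 - 4 + q/9 = -41/9 + q/9)
1443 - z(R(x(-2, -3)), 56) = 1443 - (-41/9 + (⅑)*56) = 1443 - (-41/9 + 56/9) = 1443 - 1*5/3 = 1443 - 5/3 = 4324/3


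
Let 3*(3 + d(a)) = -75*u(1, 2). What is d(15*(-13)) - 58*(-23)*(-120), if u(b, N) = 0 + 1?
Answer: -160108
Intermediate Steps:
u(b, N) = 1
d(a) = -28 (d(a) = -3 + (-75*1)/3 = -3 + (1/3)*(-75) = -3 - 25 = -28)
d(15*(-13)) - 58*(-23)*(-120) = -28 - 58*(-23)*(-120) = -28 - (-1334)*(-120) = -28 - 1*160080 = -28 - 160080 = -160108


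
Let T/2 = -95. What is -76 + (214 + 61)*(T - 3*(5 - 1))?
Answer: -55626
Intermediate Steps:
T = -190 (T = 2*(-95) = -190)
-76 + (214 + 61)*(T - 3*(5 - 1)) = -76 + (214 + 61)*(-190 - 3*(5 - 1)) = -76 + 275*(-190 - 3*4) = -76 + 275*(-190 - 12) = -76 + 275*(-202) = -76 - 55550 = -55626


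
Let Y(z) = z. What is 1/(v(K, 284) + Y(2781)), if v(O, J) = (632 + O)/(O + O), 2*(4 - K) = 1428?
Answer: 710/1974549 ≈ 0.00035958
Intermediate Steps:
K = -710 (K = 4 - ½*1428 = 4 - 714 = -710)
v(O, J) = (632 + O)/(2*O) (v(O, J) = (632 + O)/((2*O)) = (632 + O)*(1/(2*O)) = (632 + O)/(2*O))
1/(v(K, 284) + Y(2781)) = 1/((½)*(632 - 710)/(-710) + 2781) = 1/((½)*(-1/710)*(-78) + 2781) = 1/(39/710 + 2781) = 1/(1974549/710) = 710/1974549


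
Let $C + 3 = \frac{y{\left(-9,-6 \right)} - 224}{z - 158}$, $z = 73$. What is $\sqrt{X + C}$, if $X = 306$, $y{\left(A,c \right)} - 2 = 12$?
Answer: $\frac{3 \sqrt{9809}}{17} \approx 17.478$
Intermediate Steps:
$y{\left(A,c \right)} = 14$ ($y{\left(A,c \right)} = 2 + 12 = 14$)
$C = - \frac{9}{17}$ ($C = -3 + \frac{14 - 224}{73 - 158} = -3 - \frac{210}{-85} = -3 - - \frac{42}{17} = -3 + \frac{42}{17} = - \frac{9}{17} \approx -0.52941$)
$\sqrt{X + C} = \sqrt{306 - \frac{9}{17}} = \sqrt{\frac{5193}{17}} = \frac{3 \sqrt{9809}}{17}$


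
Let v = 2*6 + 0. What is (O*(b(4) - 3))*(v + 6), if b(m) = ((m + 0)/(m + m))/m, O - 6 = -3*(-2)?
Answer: -621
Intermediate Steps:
O = 12 (O = 6 - 3*(-2) = 6 + 6 = 12)
v = 12 (v = 12 + 0 = 12)
b(m) = 1/(2*m) (b(m) = (m/((2*m)))/m = (m*(1/(2*m)))/m = 1/(2*m))
(O*(b(4) - 3))*(v + 6) = (12*((½)/4 - 3))*(12 + 6) = (12*((½)*(¼) - 3))*18 = (12*(⅛ - 3))*18 = (12*(-23/8))*18 = -69/2*18 = -621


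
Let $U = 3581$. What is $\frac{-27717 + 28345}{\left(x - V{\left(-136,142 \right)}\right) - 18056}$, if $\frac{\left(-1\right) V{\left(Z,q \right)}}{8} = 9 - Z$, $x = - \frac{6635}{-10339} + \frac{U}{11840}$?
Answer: $- \frac{76875841280}{2068187306601} \approx -0.037171$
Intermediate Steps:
$x = \frac{115582359}{122413760}$ ($x = - \frac{6635}{-10339} + \frac{3581}{11840} = \left(-6635\right) \left(- \frac{1}{10339}\right) + 3581 \cdot \frac{1}{11840} = \frac{6635}{10339} + \frac{3581}{11840} = \frac{115582359}{122413760} \approx 0.94419$)
$V{\left(Z,q \right)} = -72 + 8 Z$ ($V{\left(Z,q \right)} = - 8 \left(9 - Z\right) = -72 + 8 Z$)
$\frac{-27717 + 28345}{\left(x - V{\left(-136,142 \right)}\right) - 18056} = \frac{-27717 + 28345}{\left(\frac{115582359}{122413760} - \left(-72 + 8 \left(-136\right)\right)\right) - 18056} = \frac{628}{\left(\frac{115582359}{122413760} - \left(-72 - 1088\right)\right) - 18056} = \frac{628}{\left(\frac{115582359}{122413760} - -1160\right) - 18056} = \frac{628}{\left(\frac{115582359}{122413760} + 1160\right) - 18056} = \frac{628}{\frac{142115543959}{122413760} - 18056} = \frac{628}{- \frac{2068187306601}{122413760}} = 628 \left(- \frac{122413760}{2068187306601}\right) = - \frac{76875841280}{2068187306601}$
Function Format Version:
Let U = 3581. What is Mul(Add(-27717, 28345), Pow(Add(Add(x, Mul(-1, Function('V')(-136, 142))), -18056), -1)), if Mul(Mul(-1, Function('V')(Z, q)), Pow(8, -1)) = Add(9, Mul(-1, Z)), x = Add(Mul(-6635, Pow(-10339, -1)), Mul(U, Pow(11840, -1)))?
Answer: Rational(-76875841280, 2068187306601) ≈ -0.037171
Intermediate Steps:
x = Rational(115582359, 122413760) (x = Add(Mul(-6635, Pow(-10339, -1)), Mul(3581, Pow(11840, -1))) = Add(Mul(-6635, Rational(-1, 10339)), Mul(3581, Rational(1, 11840))) = Add(Rational(6635, 10339), Rational(3581, 11840)) = Rational(115582359, 122413760) ≈ 0.94419)
Function('V')(Z, q) = Add(-72, Mul(8, Z)) (Function('V')(Z, q) = Mul(-8, Add(9, Mul(-1, Z))) = Add(-72, Mul(8, Z)))
Mul(Add(-27717, 28345), Pow(Add(Add(x, Mul(-1, Function('V')(-136, 142))), -18056), -1)) = Mul(Add(-27717, 28345), Pow(Add(Add(Rational(115582359, 122413760), Mul(-1, Add(-72, Mul(8, -136)))), -18056), -1)) = Mul(628, Pow(Add(Add(Rational(115582359, 122413760), Mul(-1, Add(-72, -1088))), -18056), -1)) = Mul(628, Pow(Add(Add(Rational(115582359, 122413760), Mul(-1, -1160)), -18056), -1)) = Mul(628, Pow(Add(Add(Rational(115582359, 122413760), 1160), -18056), -1)) = Mul(628, Pow(Add(Rational(142115543959, 122413760), -18056), -1)) = Mul(628, Pow(Rational(-2068187306601, 122413760), -1)) = Mul(628, Rational(-122413760, 2068187306601)) = Rational(-76875841280, 2068187306601)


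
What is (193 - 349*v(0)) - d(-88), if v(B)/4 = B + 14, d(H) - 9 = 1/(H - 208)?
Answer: -5730559/296 ≈ -19360.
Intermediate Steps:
d(H) = 9 + 1/(-208 + H) (d(H) = 9 + 1/(H - 208) = 9 + 1/(-208 + H))
v(B) = 56 + 4*B (v(B) = 4*(B + 14) = 4*(14 + B) = 56 + 4*B)
(193 - 349*v(0)) - d(-88) = (193 - 349*(56 + 4*0)) - (-1871 + 9*(-88))/(-208 - 88) = (193 - 349*(56 + 0)) - (-1871 - 792)/(-296) = (193 - 349*56) - (-1)*(-2663)/296 = (193 - 19544) - 1*2663/296 = -19351 - 2663/296 = -5730559/296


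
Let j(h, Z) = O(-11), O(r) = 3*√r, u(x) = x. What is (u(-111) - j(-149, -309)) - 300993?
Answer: -301104 - 3*I*√11 ≈ -3.011e+5 - 9.9499*I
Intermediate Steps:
j(h, Z) = 3*I*√11 (j(h, Z) = 3*√(-11) = 3*(I*√11) = 3*I*√11)
(u(-111) - j(-149, -309)) - 300993 = (-111 - 3*I*√11) - 300993 = -301104 - 3*I*√11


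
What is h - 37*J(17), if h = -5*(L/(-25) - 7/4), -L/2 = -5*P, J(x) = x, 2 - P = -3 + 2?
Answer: -2457/4 ≈ -614.25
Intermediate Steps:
P = 3 (P = 2 - (-3 + 2) = 2 - 1*(-1) = 2 + 1 = 3)
L = 30 (L = -(-10)*3 = -2*(-15) = 30)
h = 59/4 (h = -5*(30/(-25) - 7/4) = -5*(30*(-1/25) - 7*¼) = -5*(-6/5 - 7/4) = -5*(-59/20) = 59/4 ≈ 14.750)
h - 37*J(17) = 59/4 - 37*17 = 59/4 - 629 = -2457/4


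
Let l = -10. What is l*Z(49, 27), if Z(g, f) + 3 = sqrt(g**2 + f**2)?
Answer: 30 - 10*sqrt(3130) ≈ -529.46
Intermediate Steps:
Z(g, f) = -3 + sqrt(f**2 + g**2) (Z(g, f) = -3 + sqrt(g**2 + f**2) = -3 + sqrt(f**2 + g**2))
l*Z(49, 27) = -10*(-3 + sqrt(27**2 + 49**2)) = -10*(-3 + sqrt(729 + 2401)) = -10*(-3 + sqrt(3130)) = 30 - 10*sqrt(3130)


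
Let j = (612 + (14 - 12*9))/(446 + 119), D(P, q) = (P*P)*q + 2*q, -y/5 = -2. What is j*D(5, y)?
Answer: 27972/113 ≈ 247.54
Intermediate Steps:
y = 10 (y = -5*(-2) = 10)
D(P, q) = 2*q + q*P² (D(P, q) = P²*q + 2*q = q*P² + 2*q = 2*q + q*P²)
j = 518/565 (j = (612 + (14 - 108))/565 = (612 - 94)*(1/565) = 518*(1/565) = 518/565 ≈ 0.91681)
j*D(5, y) = 518*(10*(2 + 5²))/565 = 518*(10*(2 + 25))/565 = 518*(10*27)/565 = (518/565)*270 = 27972/113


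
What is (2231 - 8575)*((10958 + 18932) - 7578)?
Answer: -141547328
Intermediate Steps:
(2231 - 8575)*((10958 + 18932) - 7578) = -6344*(29890 - 7578) = -6344*22312 = -141547328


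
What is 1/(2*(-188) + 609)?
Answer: 1/233 ≈ 0.0042918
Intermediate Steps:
1/(2*(-188) + 609) = 1/(-376 + 609) = 1/233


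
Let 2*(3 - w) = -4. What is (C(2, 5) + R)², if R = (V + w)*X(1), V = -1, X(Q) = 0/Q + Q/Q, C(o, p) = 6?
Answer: 100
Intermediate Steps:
X(Q) = 1 (X(Q) = 0 + 1 = 1)
w = 5 (w = 3 - ½*(-4) = 3 + 2 = 5)
R = 4 (R = (-1 + 5)*1 = 4*1 = 4)
(C(2, 5) + R)² = (6 + 4)² = 10² = 100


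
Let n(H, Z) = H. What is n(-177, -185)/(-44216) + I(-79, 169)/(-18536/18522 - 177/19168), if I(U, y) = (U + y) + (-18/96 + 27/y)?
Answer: -17048725976686701/191390278367912 ≈ -89.078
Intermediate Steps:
I(U, y) = -3/16 + U + y + 27/y (I(U, y) = (U + y) + (-18*1/96 + 27/y) = (U + y) + (-3/16 + 27/y) = -3/16 + U + y + 27/y)
n(-177, -185)/(-44216) + I(-79, 169)/(-18536/18522 - 177/19168) = -177/(-44216) + (-3/16 - 79 + 169 + 27/169)/(-18536/18522 - 177/19168) = -177*(-1/44216) + (-3/16 - 79 + 169 + 27*(1/169))/(-18536*1/18522 - 177*1/19168) = 177/44216 + (-3/16 - 79 + 169 + 27/169)/(-1324/1323 - 177/19168) = 177/44216 + 243285/(2704*(-25612603/25359264)) = 177/44216 + (243285/2704)*(-25359264/25612603) = 177/44216 - 385595533890/4328529907 = -17048725976686701/191390278367912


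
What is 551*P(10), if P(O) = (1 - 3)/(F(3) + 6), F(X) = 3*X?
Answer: -1102/15 ≈ -73.467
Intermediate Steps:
P(O) = -2/15 (P(O) = (1 - 3)/(3*3 + 6) = -2/(9 + 6) = -2/15)
551*P(10) = 551*(-2/15) = -1102/15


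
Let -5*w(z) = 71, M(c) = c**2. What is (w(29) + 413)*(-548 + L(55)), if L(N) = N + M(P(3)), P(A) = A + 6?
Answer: -821528/5 ≈ -1.6431e+5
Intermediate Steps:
P(A) = 6 + A
L(N) = 81 + N (L(N) = N + (6 + 3)**2 = N + 9**2 = N + 81 = 81 + N)
w(z) = -71/5 (w(z) = -1/5*71 = -71/5)
(w(29) + 413)*(-548 + L(55)) = (-71/5 + 413)*(-548 + (81 + 55)) = 1994*(-548 + 136)/5 = (1994/5)*(-412) = -821528/5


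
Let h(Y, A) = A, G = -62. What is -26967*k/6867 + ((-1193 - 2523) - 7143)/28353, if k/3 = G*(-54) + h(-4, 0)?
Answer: -853296697133/21633339 ≈ -39444.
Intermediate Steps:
k = 10044 (k = 3*(-62*(-54) + 0) = 3*(3348 + 0) = 3*3348 = 10044)
-26967*k/6867 + ((-1193 - 2523) - 7143)/28353 = -26967/(6867/10044) + ((-1193 - 2523) - 7143)/28353 = -26967/(6867*(1/10044)) + (-3716 - 7143)*(1/28353) = -26967/763/1116 - 10859*1/28353 = -26967*1116/763 - 10859/28353 = -30095172/763 - 10859/28353 = -853296697133/21633339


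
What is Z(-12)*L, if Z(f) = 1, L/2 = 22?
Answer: 44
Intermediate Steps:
L = 44 (L = 2*22 = 44)
Z(-12)*L = 1*44 = 44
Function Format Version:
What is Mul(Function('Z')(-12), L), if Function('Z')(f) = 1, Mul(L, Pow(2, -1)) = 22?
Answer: 44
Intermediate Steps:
L = 44 (L = Mul(2, 22) = 44)
Mul(Function('Z')(-12), L) = Mul(1, 44) = 44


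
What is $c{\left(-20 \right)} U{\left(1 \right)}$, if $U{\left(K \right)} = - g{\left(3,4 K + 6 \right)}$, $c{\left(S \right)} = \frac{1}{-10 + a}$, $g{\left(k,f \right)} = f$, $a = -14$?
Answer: $\frac{5}{12} \approx 0.41667$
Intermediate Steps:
$c{\left(S \right)} = - \frac{1}{24}$ ($c{\left(S \right)} = \frac{1}{-10 - 14} = \frac{1}{-24} = - \frac{1}{24}$)
$U{\left(K \right)} = -6 - 4 K$ ($U{\left(K \right)} = - (4 K + 6) = - (6 + 4 K) = -6 - 4 K$)
$c{\left(-20 \right)} U{\left(1 \right)} = - \frac{-6 - 4}{24} = \left(- \frac{1}{24}\right) \left(-10\right) = \frac{5}{12}$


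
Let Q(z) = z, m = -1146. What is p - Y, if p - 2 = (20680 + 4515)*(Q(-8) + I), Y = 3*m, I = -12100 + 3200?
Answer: -224433620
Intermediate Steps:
I = -8900
Y = -3438 (Y = 3*(-1146) = -3438)
p = -224437058 (p = 2 + (20680 + 4515)*(-8 - 8900) = 2 + 25195*(-8908) = 2 - 224437060 = -224437058)
p - Y = -224437058 - 1*(-3438) = -224437058 + 3438 = -224433620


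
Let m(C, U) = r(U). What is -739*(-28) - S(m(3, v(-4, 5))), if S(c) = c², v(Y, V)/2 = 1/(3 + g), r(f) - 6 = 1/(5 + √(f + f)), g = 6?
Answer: 5968963/289 ≈ 20654.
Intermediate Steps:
r(f) = 6 + 1/(5 + √2*√f) (r(f) = 6 + 1/(5 + √(f + f)) = 6 + 1/(5 + √(2*f)) = 6 + 1/(5 + √2*√f))
v(Y, V) = 2/9 (v(Y, V) = 2/(3 + 6) = 2/9)
m(C, U) = (31 + 6*√2*√U)/(5 + √2*√U)
-739*(-28) - S(m(3, v(-4, 5))) = -739*(-28) - ((31 + 6*√2*√(2/9))/(5 + √2*√(2/9)))² = 20692 - ((31 + 6*√2*(√2/3))/(5 + √2*(√2/3)))² = 20692 - ((31 + 4)/(5 + ⅔))² = 20692 - (35/(17/3))² = 20692 - ((3/17)*35)² = 20692 - (105/17)² = 20692 - 1*11025/289 = 20692 - 11025/289 = 5968963/289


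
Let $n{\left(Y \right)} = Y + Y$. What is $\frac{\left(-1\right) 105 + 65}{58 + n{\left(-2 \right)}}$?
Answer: $- \frac{20}{27} \approx -0.74074$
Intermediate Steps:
$n{\left(Y \right)} = 2 Y$
$\frac{\left(-1\right) 105 + 65}{58 + n{\left(-2 \right)}} = \frac{\left(-1\right) 105 + 65}{58 + 2 \left(-2\right)} = \frac{-105 + 65}{58 - 4} = - \frac{40}{54} = \left(-40\right) \frac{1}{54} = - \frac{20}{27}$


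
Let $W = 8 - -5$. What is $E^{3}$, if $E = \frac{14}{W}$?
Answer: $\frac{2744}{2197} \approx 1.249$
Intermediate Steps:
$W = 13$ ($W = 8 + 5 = 13$)
$E = \frac{14}{13} \approx 1.0769$
$E^{3} = \left(\frac{14}{13}\right)^{3} = \frac{2744}{2197}$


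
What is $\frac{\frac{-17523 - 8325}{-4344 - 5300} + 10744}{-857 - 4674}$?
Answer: $- \frac{25910246}{13335241} \approx -1.943$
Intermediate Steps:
$\frac{\frac{-17523 - 8325}{-4344 - 5300} + 10744}{-857 - 4674} = \frac{- \frac{25848}{-9644} + 10744}{-5531} = \left(\left(-25848\right) \left(- \frac{1}{9644}\right) + 10744\right) \left(- \frac{1}{5531}\right) = \left(\frac{6462}{2411} + 10744\right) \left(- \frac{1}{5531}\right) = \frac{25910246}{2411} \left(- \frac{1}{5531}\right) = - \frac{25910246}{13335241}$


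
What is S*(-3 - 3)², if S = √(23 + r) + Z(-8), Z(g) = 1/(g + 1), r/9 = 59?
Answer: -36/7 + 36*√554 ≈ 842.20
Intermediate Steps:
r = 531 (r = 9*59 = 531)
Z(g) = 1/(1 + g)
S = -⅐ + √554 (S = √(23 + 531) + 1/(1 - 8) = √554 + 1/(-7) = √554 - ⅐ = -⅐ + √554 ≈ 23.394)
S*(-3 - 3)² = (-⅐ + √554)*(-3 - 3)² = (-⅐ + √554)*(-6)² = (-⅐ + √554)*36 = -36/7 + 36*√554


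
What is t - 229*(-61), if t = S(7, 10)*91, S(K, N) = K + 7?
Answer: 15243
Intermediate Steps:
S(K, N) = 7 + K
t = 1274 (t = (7 + 7)*91 = 14*91 = 1274)
t - 229*(-61) = 1274 - 229*(-61) = 1274 - 1*(-13969) = 1274 + 13969 = 15243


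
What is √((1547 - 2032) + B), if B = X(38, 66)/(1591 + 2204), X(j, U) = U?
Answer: 3*I*√712655/115 ≈ 22.022*I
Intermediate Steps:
B = 2/115 (B = 66/(1591 + 2204) = 66/3795 = 66*(1/3795) = 2/115 ≈ 0.017391)
√((1547 - 2032) + B) = √((1547 - 2032) + 2/115) = √(-485 + 2/115) = √(-55773/115) = 3*I*√712655/115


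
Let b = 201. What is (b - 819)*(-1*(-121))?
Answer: -74778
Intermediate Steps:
(b - 819)*(-1*(-121)) = (201 - 819)*(-1*(-121)) = -618*121 = -74778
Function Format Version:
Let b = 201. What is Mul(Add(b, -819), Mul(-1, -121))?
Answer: -74778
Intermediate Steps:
Mul(Add(b, -819), Mul(-1, -121)) = Mul(Add(201, -819), Mul(-1, -121)) = Mul(-618, 121) = -74778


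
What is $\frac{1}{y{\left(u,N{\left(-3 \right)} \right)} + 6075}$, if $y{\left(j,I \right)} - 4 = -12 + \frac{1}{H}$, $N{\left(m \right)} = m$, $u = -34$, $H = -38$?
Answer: $\frac{38}{230545} \approx 0.00016483$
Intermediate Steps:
$y{\left(j,I \right)} = - \frac{305}{38}$ ($y{\left(j,I \right)} = 4 - \left(12 - \frac{1}{-38}\right) = 4 - \frac{457}{38} = - \frac{305}{38}$)
$\frac{1}{y{\left(u,N{\left(-3 \right)} \right)} + 6075} = \frac{1}{- \frac{305}{38} + 6075} = \frac{1}{\frac{230545}{38}} = \frac{38}{230545}$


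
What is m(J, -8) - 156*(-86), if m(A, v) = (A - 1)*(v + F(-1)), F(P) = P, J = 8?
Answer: 13353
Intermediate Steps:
m(A, v) = (-1 + A)*(-1 + v) (m(A, v) = (A - 1)*(v - 1) = (-1 + A)*(-1 + v))
m(J, -8) - 156*(-86) = (1 - 1*8 - 1*(-8) + 8*(-8)) - 156*(-86) = (1 - 8 + 8 - 64) + 13416 = -63 + 13416 = 13353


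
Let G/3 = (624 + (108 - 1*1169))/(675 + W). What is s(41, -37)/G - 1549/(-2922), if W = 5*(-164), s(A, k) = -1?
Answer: 178561/425638 ≈ 0.41951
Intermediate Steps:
W = -820
G = 1311/145 (G = 3*((624 + (108 - 1*1169))/(675 - 820)) = 3*((624 + (108 - 1169))/(-145)) = 3*((624 - 1061)*(-1/145)) = 3*(-437*(-1/145)) = 3*(437/145) = 1311/145 ≈ 9.0414)
s(41, -37)/G - 1549/(-2922) = -1/1311/145 - 1549/(-2922) = -1*145/1311 - 1549*(-1/2922) = -145/1311 + 1549/2922 = 178561/425638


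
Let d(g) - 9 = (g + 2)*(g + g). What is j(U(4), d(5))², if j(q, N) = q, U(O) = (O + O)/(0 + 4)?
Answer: 4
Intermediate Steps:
d(g) = 9 + 2*g*(2 + g) (d(g) = 9 + (g + 2)*(g + g) = 9 + (2 + g)*(2*g) = 9 + 2*g*(2 + g))
U(O) = O/2 (U(O) = (2*O)/4 = (2*O)*(¼) = O/2)
j(U(4), d(5))² = ((½)*4)² = 2² = 4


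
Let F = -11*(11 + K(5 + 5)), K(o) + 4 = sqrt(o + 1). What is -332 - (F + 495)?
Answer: -750 + 11*sqrt(11) ≈ -713.52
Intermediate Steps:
K(o) = -4 + sqrt(1 + o) (K(o) = -4 + sqrt(o + 1) = -4 + sqrt(1 + o))
F = -77 - 11*sqrt(11) (F = -11*(11 + (-4 + sqrt(1 + (5 + 5)))) = -11*(11 + (-4 + sqrt(1 + 10))) = -11*(11 + (-4 + sqrt(11))) = -11*(7 + sqrt(11)) = -77 - 11*sqrt(11) ≈ -113.48)
-332 - (F + 495) = -332 - ((-77 - 11*sqrt(11)) + 495) = -332 - (418 - 11*sqrt(11)) = -332 + (-418 + 11*sqrt(11)) = -750 + 11*sqrt(11)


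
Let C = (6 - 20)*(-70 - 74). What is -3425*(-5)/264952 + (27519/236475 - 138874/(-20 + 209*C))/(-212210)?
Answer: 15086669223190665137/233412031556458257000 ≈ 0.064635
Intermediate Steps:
C = 2016 (C = -14*(-144) = 2016)
-3425*(-5)/264952 + (27519/236475 - 138874/(-20 + 209*C))/(-212210) = -3425*(-5)/264952 + (27519/236475 - 138874/(-20 + 209*2016))/(-212210) = 17125*(1/264952) + (27519*(1/236475) - 138874/(-20 + 421344))*(-1/212210) = 17125/264952 + (9173/78825 - 138874/421324)*(-1/212210) = 17125/264952 + (9173/78825 - 138874*1/421324)*(-1/212210) = 17125/264952 + (9173/78825 - 69437/210662)*(-1/212210) = 17125/264952 - 3540968999/16605432150*(-1/212210) = 17125/264952 + 3540968999/3523838756551500 = 15086669223190665137/233412031556458257000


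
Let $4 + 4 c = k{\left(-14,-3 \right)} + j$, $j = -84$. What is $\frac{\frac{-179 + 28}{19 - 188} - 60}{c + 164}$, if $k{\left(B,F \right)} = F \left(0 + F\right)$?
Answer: $- \frac{39956}{97513} \approx -0.40975$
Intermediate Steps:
$k{\left(B,F \right)} = F^{2}$ ($k{\left(B,F \right)} = F F = F^{2}$)
$c = - \frac{79}{4}$ ($c = -1 + \frac{\left(-3\right)^{2} - 84}{4} = -1 + \frac{9 - 84}{4} = -1 + \frac{1}{4} \left(-75\right) = -1 - \frac{75}{4} = - \frac{79}{4} \approx -19.75$)
$\frac{\frac{-179 + 28}{19 - 188} - 60}{c + 164} = \frac{\frac{-179 + 28}{19 - 188} - 60}{- \frac{79}{4} + 164} = \frac{- \frac{151}{-169} - 60}{\frac{577}{4}} = \left(\left(-151\right) \left(- \frac{1}{169}\right) - 60\right) \frac{4}{577} = \left(\frac{151}{169} - 60\right) \frac{4}{577} = \left(- \frac{9989}{169}\right) \frac{4}{577} = - \frac{39956}{97513}$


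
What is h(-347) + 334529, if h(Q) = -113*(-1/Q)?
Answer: 116081450/347 ≈ 3.3453e+5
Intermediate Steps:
h(Q) = 113/Q (h(Q) = -(-113)/Q = 113/Q)
h(-347) + 334529 = 113/(-347) + 334529 = 113*(-1/347) + 334529 = -113/347 + 334529 = 116081450/347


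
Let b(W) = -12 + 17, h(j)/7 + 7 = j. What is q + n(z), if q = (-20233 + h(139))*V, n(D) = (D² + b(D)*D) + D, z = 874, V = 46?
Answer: -119094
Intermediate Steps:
h(j) = -49 + 7*j
b(W) = 5
n(D) = D² + 6*D (n(D) = (D² + 5*D) + D = D² + 6*D)
q = -888214 (q = (-20233 + (-49 + 7*139))*46 = (-20233 + (-49 + 973))*46 = (-20233 + 924)*46 = -19309*46 = -888214)
q + n(z) = -888214 + 874*(6 + 874) = -888214 + 874*880 = -888214 + 769120 = -119094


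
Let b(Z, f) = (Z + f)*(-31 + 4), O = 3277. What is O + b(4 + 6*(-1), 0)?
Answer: 3331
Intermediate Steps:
b(Z, f) = -27*Z - 27*f (b(Z, f) = (Z + f)*(-27) = -27*Z - 27*f)
O + b(4 + 6*(-1), 0) = 3277 + (-27*(4 + 6*(-1)) - 27*0) = 3277 + (-27*(4 - 6) + 0) = 3277 + (-27*(-2) + 0) = 3277 + (54 + 0) = 3277 + 54 = 3331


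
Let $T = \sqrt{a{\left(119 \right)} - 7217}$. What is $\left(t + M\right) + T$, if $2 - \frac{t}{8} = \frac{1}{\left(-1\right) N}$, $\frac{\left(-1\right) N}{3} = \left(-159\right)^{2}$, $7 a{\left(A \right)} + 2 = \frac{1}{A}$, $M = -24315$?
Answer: $- \frac{1842909065}{75843} + \frac{i \sqrt{102203966}}{119} \approx -24299.0 + 84.955 i$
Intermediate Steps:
$a{\left(A \right)} = - \frac{2}{7} + \frac{1}{7 A}$
$N = -75843$ ($N = - 3 \left(-159\right)^{2} = \left(-3\right) 25281 = -75843$)
$T = \frac{i \sqrt{102203966}}{119}$ ($T = \sqrt{\frac{1 - 238}{7 \cdot 119} - 7217} = \sqrt{\frac{1}{7} \cdot \frac{1}{119} \left(1 - 238\right) - 7217} = \sqrt{\frac{1}{7} \cdot \frac{1}{119} \left(-237\right) - 7217} = \sqrt{- \frac{237}{833} - 7217} = \sqrt{- \frac{6011998}{833}} = \frac{i \sqrt{102203966}}{119} \approx 84.955 i$)
$t = \frac{1213480}{75843}$ ($t = 16 - \frac{8}{\left(-1\right) \left(-75843\right)} = 16 - \frac{8}{75843} = \frac{1213480}{75843} \approx 16.0$)
$\left(t + M\right) + T = \left(\frac{1213480}{75843} - 24315\right) + \frac{i \sqrt{102203966}}{119} = - \frac{1842909065}{75843} + \frac{i \sqrt{102203966}}{119}$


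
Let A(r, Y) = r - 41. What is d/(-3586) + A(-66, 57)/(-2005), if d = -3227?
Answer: 6853837/7189930 ≈ 0.95325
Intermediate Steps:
A(r, Y) = -41 + r
d/(-3586) + A(-66, 57)/(-2005) = -3227/(-3586) + (-41 - 66)/(-2005) = -3227*(-1/3586) - 107*(-1/2005) = 3227/3586 + 107/2005 = 6853837/7189930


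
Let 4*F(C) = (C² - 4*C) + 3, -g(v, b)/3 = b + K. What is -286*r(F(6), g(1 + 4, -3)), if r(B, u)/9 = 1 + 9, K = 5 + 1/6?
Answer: -25740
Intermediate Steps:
K = 31/6 (K = 5 + ⅙ = 31/6 ≈ 5.1667)
g(v, b) = -31/2 - 3*b (g(v, b) = -3*(b + 31/6) = -3*(31/6 + b) = -31/2 - 3*b)
F(C) = ¾ - C + C²/4 (F(C) = ((C² - 4*C) + 3)/4 = (3 + C² - 4*C)/4 = ¾ - C + C²/4)
r(B, u) = 90 (r(B, u) = 9*(1 + 9) = 9*10 = 90)
-286*r(F(6), g(1 + 4, -3)) = -286*90 = -25740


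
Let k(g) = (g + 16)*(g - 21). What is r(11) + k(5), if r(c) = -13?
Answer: -349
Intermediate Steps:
k(g) = (-21 + g)*(16 + g) (k(g) = (16 + g)*(-21 + g) = (-21 + g)*(16 + g))
r(11) + k(5) = -13 + (-336 + 5² - 5*5) = -13 + (-336 + 25 - 25) = -13 - 336 = -349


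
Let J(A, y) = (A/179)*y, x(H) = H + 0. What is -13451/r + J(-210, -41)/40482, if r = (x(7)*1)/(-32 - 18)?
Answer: 812247388195/8453991 ≈ 96079.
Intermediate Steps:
x(H) = H
r = -7/50 (r = (7*1)/(-32 - 18) = 7/(-50) = 7*(-1/50) = -7/50 ≈ -0.14000)
J(A, y) = A*y/179 (J(A, y) = (A*(1/179))*y = (A/179)*y = A*y/179)
-13451/r + J(-210, -41)/40482 = -13451/(-7/50) + ((1/179)*(-210)*(-41))/40482 = -13451*(-50/7) + (8610/179)*(1/40482) = 672550/7 + 1435/1207713 = 812247388195/8453991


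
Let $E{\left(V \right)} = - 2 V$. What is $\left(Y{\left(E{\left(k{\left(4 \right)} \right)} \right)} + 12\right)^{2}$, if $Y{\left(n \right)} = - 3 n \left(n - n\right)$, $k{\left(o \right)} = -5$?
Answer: $144$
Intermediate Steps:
$Y{\left(n \right)} = 0$ ($Y{\left(n \right)} = - 3 n 0 = 0$)
$\left(Y{\left(E{\left(k{\left(4 \right)} \right)} \right)} + 12\right)^{2} = \left(0 + 12\right)^{2} = 12^{2} = 144$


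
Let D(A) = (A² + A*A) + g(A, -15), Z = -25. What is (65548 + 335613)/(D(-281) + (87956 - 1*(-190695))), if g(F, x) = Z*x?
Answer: 401161/436948 ≈ 0.91810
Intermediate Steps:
g(F, x) = -25*x
D(A) = 375 + 2*A² (D(A) = (A² + A*A) - 25*(-15) = (A² + A²) + 375 = 2*A² + 375 = 375 + 2*A²)
(65548 + 335613)/(D(-281) + (87956 - 1*(-190695))) = (65548 + 335613)/((375 + 2*(-281)²) + (87956 - 1*(-190695))) = 401161/((375 + 2*78961) + (87956 + 190695)) = 401161/((375 + 157922) + 278651) = 401161/(158297 + 278651) = 401161/436948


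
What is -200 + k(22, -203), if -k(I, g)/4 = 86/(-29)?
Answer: -5456/29 ≈ -188.14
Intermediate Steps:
k(I, g) = 344/29 (k(I, g) = -344/(-29) = -344*(-1)/29 = -4*(-86/29) = 344/29)
-200 + k(22, -203) = -200 + 344/29 = -5456/29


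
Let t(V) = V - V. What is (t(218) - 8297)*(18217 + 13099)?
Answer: -259828852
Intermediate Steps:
t(V) = 0
(t(218) - 8297)*(18217 + 13099) = (0 - 8297)*(18217 + 13099) = -8297*31316 = -259828852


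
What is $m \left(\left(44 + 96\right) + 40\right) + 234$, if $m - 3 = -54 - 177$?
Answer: $-40806$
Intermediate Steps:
$m = -228$ ($m = 3 - 231 = -228$)
$m \left(\left(44 + 96\right) + 40\right) + 234 = - 228 \left(\left(44 + 96\right) + 40\right) + 234 = - 228 \left(140 + 40\right) + 234 = \left(-228\right) 180 + 234 = -41040 + 234 = -40806$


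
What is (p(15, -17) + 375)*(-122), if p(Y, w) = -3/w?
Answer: -778116/17 ≈ -45772.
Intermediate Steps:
(p(15, -17) + 375)*(-122) = (-3/(-17) + 375)*(-122) = (-3*(-1/17) + 375)*(-122) = (3/17 + 375)*(-122) = (6378/17)*(-122) = -778116/17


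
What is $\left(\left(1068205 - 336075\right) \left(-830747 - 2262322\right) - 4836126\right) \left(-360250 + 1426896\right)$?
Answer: $-2415455538944576016$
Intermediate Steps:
$\left(\left(1068205 - 336075\right) \left(-830747 - 2262322\right) - 4836126\right) \left(-360250 + 1426896\right) = \left(732130 \left(-3093069\right) - 4836126\right) 1066646 = \left(-2264528606970 - 4836126\right) 1066646 = \left(-2264533443096\right) 1066646 = -2415455538944576016$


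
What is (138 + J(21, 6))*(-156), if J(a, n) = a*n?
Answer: -41184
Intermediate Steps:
(138 + J(21, 6))*(-156) = (138 + 21*6)*(-156) = (138 + 126)*(-156) = 264*(-156) = -41184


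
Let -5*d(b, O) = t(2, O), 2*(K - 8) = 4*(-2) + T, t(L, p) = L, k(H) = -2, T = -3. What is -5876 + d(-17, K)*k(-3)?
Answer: -29376/5 ≈ -5875.2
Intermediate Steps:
K = 5/2 (K = 8 + (4*(-2) - 3)/2 = 8 + (-8 - 3)/2 = 8 + (½)*(-11) = 8 - 11/2 = 5/2 ≈ 2.5000)
d(b, O) = -⅖ (d(b, O) = -⅕*2 = -⅖)
-5876 + d(-17, K)*k(-3) = -5876 - ⅖*(-2) = -5876 + ⅘ = -29376/5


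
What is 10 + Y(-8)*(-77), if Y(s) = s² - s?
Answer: -5534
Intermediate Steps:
10 + Y(-8)*(-77) = 10 - 8*(-1 - 8)*(-77) = 10 - 8*(-9)*(-77) = 10 + 72*(-77) = 10 - 5544 = -5534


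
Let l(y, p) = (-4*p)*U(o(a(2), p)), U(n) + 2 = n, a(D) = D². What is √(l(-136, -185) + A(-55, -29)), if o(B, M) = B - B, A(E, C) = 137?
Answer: I*√1343 ≈ 36.647*I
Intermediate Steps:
o(B, M) = 0
U(n) = -2 + n
l(y, p) = 8*p (l(y, p) = (-4*p)*(-2 + 0) = -4*p*(-2) = 8*p)
√(l(-136, -185) + A(-55, -29)) = √(8*(-185) + 137) = √(-1480 + 137) = √(-1343) = I*√1343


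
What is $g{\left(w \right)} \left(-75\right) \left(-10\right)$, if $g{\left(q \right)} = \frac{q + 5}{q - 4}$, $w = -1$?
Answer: $-600$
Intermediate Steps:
$g{\left(q \right)} = \frac{5 + q}{-4 + q}$
$g{\left(w \right)} \left(-75\right) \left(-10\right) = \frac{5 - 1}{-4 - 1} \left(-75\right) \left(-10\right) = \frac{1}{-5} \cdot 4 \left(-75\right) \left(-10\right) = \left(- \frac{1}{5}\right) 4 \left(-75\right) \left(-10\right) = \left(- \frac{4}{5}\right) \left(-75\right) \left(-10\right) = 60 \left(-10\right) = -600$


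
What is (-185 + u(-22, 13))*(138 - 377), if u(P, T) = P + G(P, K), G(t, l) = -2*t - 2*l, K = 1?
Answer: 39435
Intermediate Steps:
G(t, l) = -2*l - 2*t
u(P, T) = -2 - P (u(P, T) = P + (-2*1 - 2*P) = P + (-2 - 2*P) = -2 - P)
(-185 + u(-22, 13))*(138 - 377) = (-185 + (-2 - 1*(-22)))*(138 - 377) = (-185 + (-2 + 22))*(-239) = (-185 + 20)*(-239) = -165*(-239) = 39435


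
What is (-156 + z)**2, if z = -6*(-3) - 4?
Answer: 20164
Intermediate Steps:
z = 14 (z = 18 - 4 = 14)
(-156 + z)**2 = (-156 + 14)**2 = (-142)**2 = 20164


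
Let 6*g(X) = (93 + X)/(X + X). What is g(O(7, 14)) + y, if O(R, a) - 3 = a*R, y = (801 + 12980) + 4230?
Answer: 10914763/606 ≈ 18011.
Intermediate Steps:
y = 18011 (y = 13781 + 4230 = 18011)
O(R, a) = 3 + R*a (O(R, a) = 3 + a*R = 3 + R*a)
g(X) = (93 + X)/(12*X) (g(X) = ((93 + X)/(X + X))/6 = ((93 + X)/((2*X)))/6 = ((93 + X)*(1/(2*X)))/6 = ((93 + X)/(2*X))/6 = (93 + X)/(12*X))
g(O(7, 14)) + y = (93 + (3 + 7*14))/(12*(3 + 7*14)) + 18011 = (93 + (3 + 98))/(12*(3 + 98)) + 18011 = (1/12)*(93 + 101)/101 + 18011 = (1/12)*(1/101)*194 + 18011 = 97/606 + 18011 = 10914763/606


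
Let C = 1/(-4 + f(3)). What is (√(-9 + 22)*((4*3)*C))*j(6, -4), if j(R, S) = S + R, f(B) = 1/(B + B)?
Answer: -144*√13/23 ≈ -22.574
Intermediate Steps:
f(B) = 1/(2*B)
j(R, S) = R + S
C = -6/23 (C = 1/(-4 + (½)/3) = 1/(-4 + (½)*(⅓)) = 1/(-4 + ⅙) = 1/(-23/6) = -6/23 ≈ -0.26087)
(√(-9 + 22)*((4*3)*C))*j(6, -4) = (√(-9 + 22)*((4*3)*(-6/23)))*(6 - 4) = (√13*(12*(-6/23)))*2 = (√13*(-72/23))*2 = -72*√13/23*2 = -144*√13/23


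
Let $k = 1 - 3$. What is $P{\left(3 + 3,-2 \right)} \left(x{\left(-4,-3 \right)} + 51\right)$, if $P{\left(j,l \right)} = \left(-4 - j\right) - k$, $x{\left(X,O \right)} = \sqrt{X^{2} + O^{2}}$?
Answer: $-448$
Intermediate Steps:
$x{\left(X,O \right)} = \sqrt{O^{2} + X^{2}}$
$k = -2$ ($k = 1 - 3 = -2$)
$P{\left(j,l \right)} = -2 - j$ ($P{\left(j,l \right)} = \left(-4 - j\right) - -2 = \left(-4 - j\right) + 2 = -2 - j$)
$P{\left(3 + 3,-2 \right)} \left(x{\left(-4,-3 \right)} + 51\right) = \left(-2 - \left(3 + 3\right)\right) \left(\sqrt{\left(-3\right)^{2} + \left(-4\right)^{2}} + 51\right) = \left(-2 - 6\right) \left(\sqrt{9 + 16} + 51\right) = \left(-2 - 6\right) \left(\sqrt{25} + 51\right) = - 8 \left(5 + 51\right) = \left(-8\right) 56 = -448$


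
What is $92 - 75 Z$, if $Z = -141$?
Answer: $10667$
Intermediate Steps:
$92 - 75 Z = 92 - -10575 = 92 + 10575 = 10667$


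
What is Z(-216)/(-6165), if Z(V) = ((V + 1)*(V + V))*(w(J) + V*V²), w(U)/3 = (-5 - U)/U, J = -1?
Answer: 20800339776/137 ≈ 1.5183e+8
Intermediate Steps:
w(U) = 3*(-5 - U)/U (w(U) = 3*((-5 - U)/U) = 3*(-5 - U)/U)
Z(V) = 2*V*(1 + V)*(12 + V³) (Z(V) = ((V + 1)*(V + V))*((-3 - 15/(-1)) + V*V²) = ((1 + V)*(2*V))*((-3 - 15*(-1)) + V³) = (2*V*(1 + V))*((-3 + 15) + V³) = (2*V*(1 + V))*(12 + V³) = 2*V*(1 + V)*(12 + V³))
Z(-216)/(-6165) = (2*(-216)*(12 + (-216)³ + (-216)⁴ + 12*(-216)))/(-6165) = (2*(-216)*(12 - 10077696 + 2176782336 - 2592))*(-1/6165) = (2*(-216)*2166702060)*(-1/6165) = -936015289920*(-1/6165) = 20800339776/137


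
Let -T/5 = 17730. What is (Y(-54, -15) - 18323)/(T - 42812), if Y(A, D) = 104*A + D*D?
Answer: 11857/65731 ≈ 0.18039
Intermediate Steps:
T = -88650 (T = -5*17730 = -88650)
Y(A, D) = D**2 + 104*A (Y(A, D) = 104*A + D**2 = D**2 + 104*A)
(Y(-54, -15) - 18323)/(T - 42812) = (((-15)**2 + 104*(-54)) - 18323)/(-88650 - 42812) = ((225 - 5616) - 18323)/(-131462) = (-5391 - 18323)*(-1/131462) = -23714*(-1/131462) = 11857/65731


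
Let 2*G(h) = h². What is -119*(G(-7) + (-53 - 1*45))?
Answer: 17493/2 ≈ 8746.5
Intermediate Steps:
G(h) = h²/2
-119*(G(-7) + (-53 - 1*45)) = -119*((½)*(-7)² + (-53 - 1*45)) = -119*((½)*49 + (-53 - 45)) = -119*(49/2 - 98) = -119*(-147/2) = 17493/2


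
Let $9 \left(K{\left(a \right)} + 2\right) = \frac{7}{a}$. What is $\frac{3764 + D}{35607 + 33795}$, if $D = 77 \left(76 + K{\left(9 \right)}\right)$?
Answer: $\frac{766961}{5621562} \approx 0.13643$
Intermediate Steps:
$K{\left(a \right)} = -2 + \frac{7}{9 a}$ ($K{\left(a \right)} = -2 + \frac{7 \frac{1}{a}}{9} = -2 + \frac{7}{9 a}$)
$D = \frac{462077}{81}$ ($D = 77 \left(76 - \left(2 - \frac{7}{9 \cdot 9}\right)\right) = 77 \left(76 + \left(-2 + \frac{7}{9} \cdot \frac{1}{9}\right)\right) = 77 \left(76 + \left(-2 + \frac{7}{81}\right)\right) = 77 \left(76 - \frac{155}{81}\right) = 77 \cdot \frac{6001}{81} = \frac{462077}{81} \approx 5704.7$)
$\frac{3764 + D}{35607 + 33795} = \frac{3764 + \frac{462077}{81}}{35607 + 33795} = \frac{766961}{81 \cdot 69402} = \frac{766961}{81} \cdot \frac{1}{69402} = \frac{766961}{5621562}$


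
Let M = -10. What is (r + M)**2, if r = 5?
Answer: 25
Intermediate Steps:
(r + M)**2 = (5 - 10)**2 = (-5)**2 = 25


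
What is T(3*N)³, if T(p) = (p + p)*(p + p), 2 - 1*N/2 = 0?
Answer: 191102976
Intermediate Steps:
N = 4 (N = 4 - 2*0 = 4 + 0 = 4)
T(p) = 4*p² (T(p) = (2*p)*(2*p) = 4*p²)
T(3*N)³ = (4*(3*4)²)³ = (4*12²)³ = (4*144)³ = 576³ = 191102976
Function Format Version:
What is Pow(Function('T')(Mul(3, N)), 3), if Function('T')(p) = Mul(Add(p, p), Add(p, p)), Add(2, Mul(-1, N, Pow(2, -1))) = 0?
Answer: 191102976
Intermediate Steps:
N = 4 (N = Add(4, Mul(-2, 0)) = Add(4, 0) = 4)
Function('T')(p) = Mul(4, Pow(p, 2)) (Function('T')(p) = Mul(Mul(2, p), Mul(2, p)) = Mul(4, Pow(p, 2)))
Pow(Function('T')(Mul(3, N)), 3) = Pow(Mul(4, Pow(Mul(3, 4), 2)), 3) = Pow(Mul(4, Pow(12, 2)), 3) = Pow(Mul(4, 144), 3) = Pow(576, 3) = 191102976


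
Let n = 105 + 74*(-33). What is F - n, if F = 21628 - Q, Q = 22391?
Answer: 1574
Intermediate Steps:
n = -2337 (n = 105 - 2442 = -2337)
F = -763 (F = 21628 - 1*22391 = 21628 - 22391 = -763)
F - n = -763 - 1*(-2337) = -763 + 2337 = 1574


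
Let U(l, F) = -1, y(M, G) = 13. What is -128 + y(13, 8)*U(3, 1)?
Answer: -141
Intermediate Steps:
-128 + y(13, 8)*U(3, 1) = -128 + 13*(-1) = -128 - 13 = -141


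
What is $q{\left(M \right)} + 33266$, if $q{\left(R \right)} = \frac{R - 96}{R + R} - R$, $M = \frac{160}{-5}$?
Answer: $33300$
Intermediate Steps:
$M = -32$ ($M = 160 \left(- \frac{1}{5}\right) = -32$)
$q{\left(R \right)} = - R + \frac{-96 + R}{2 R}$ ($q{\left(R \right)} = \frac{-96 + R}{2 R} - R = - R + \frac{-96 + R}{2 R}$)
$q{\left(M \right)} + 33266 = \left(\frac{1}{2} - -32 - \frac{48}{-32}\right) + 33266 = \left(\frac{1}{2} + 32 - - \frac{3}{2}\right) + 33266 = \left(\frac{1}{2} + 32 + \frac{3}{2}\right) + 33266 = 34 + 33266 = 33300$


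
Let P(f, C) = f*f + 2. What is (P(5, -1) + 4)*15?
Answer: 465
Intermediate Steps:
P(f, C) = 2 + f**2 (P(f, C) = f**2 + 2 = 2 + f**2)
(P(5, -1) + 4)*15 = ((2 + 5**2) + 4)*15 = ((2 + 25) + 4)*15 = (27 + 4)*15 = 31*15 = 465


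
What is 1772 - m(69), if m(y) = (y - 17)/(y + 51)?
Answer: 53147/30 ≈ 1771.6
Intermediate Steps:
m(y) = (-17 + y)/(51 + y)
1772 - m(69) = 1772 - (-17 + 69)/(51 + 69) = 1772 - 52/120 = 1772 - 1*13/30 = 1772 - 13/30 = 53147/30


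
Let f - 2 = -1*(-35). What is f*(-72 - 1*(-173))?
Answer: 3737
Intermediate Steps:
f = 37 (f = 2 - 1*(-35) = 2 + 35 = 37)
f*(-72 - 1*(-173)) = 37*(-72 - 1*(-173)) = 37*(-72 + 173) = 37*101 = 3737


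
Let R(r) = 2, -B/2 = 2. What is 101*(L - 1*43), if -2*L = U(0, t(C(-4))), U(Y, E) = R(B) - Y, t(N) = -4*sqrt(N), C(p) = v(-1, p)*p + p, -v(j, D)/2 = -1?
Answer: -4444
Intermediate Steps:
v(j, D) = 2 (v(j, D) = -2*(-1) = 2)
B = -4 (B = -2*2 = -4)
C(p) = 3*p (C(p) = 2*p + p = 3*p)
U(Y, E) = 2 - Y
L = -1 (L = -(2 - 1*0)/2 = -(2 + 0)/2 = -1/2*2 = -1)
101*(L - 1*43) = 101*(-1 - 1*43) = 101*(-1 - 43) = 101*(-44) = -4444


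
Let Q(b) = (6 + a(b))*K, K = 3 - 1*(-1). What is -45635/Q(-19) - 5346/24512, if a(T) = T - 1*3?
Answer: 17472859/24512 ≈ 712.83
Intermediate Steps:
a(T) = -3 + T (a(T) = T - 3 = -3 + T)
K = 4 (K = 3 + 1 = 4)
Q(b) = 12 + 4*b (Q(b) = (6 + (-3 + b))*4 = (3 + b)*4 = 12 + 4*b)
-45635/Q(-19) - 5346/24512 = -45635/(12 + 4*(-19)) - 5346/24512 = -45635/(12 - 76) - 5346*1/24512 = -45635/(-64) - 2673/12256 = -45635*(-1/64) - 2673/12256 = 45635/64 - 2673/12256 = 17472859/24512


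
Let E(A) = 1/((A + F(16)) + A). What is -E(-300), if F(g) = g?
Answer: 1/584 ≈ 0.0017123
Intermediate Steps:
E(A) = 1/(16 + 2*A) (E(A) = 1/((A + 16) + A) = 1/((16 + A) + A) = 1/(16 + 2*A))
-E(-300) = -1/(2*(8 - 300)) = -1/(2*(-292)) = -(-1)/(2*292) = -1*(-1/584) = 1/584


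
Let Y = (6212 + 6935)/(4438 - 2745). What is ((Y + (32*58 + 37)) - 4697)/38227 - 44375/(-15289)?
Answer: 2799496542400/989478256879 ≈ 2.8293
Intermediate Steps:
Y = 13147/1693 ≈ 7.7655
((Y + (32*58 + 37)) - 4697)/38227 - 44375/(-15289) = ((13147/1693 + (32*58 + 37)) - 4697)/38227 - 44375/(-15289) = ((13147/1693 + (1856 + 37)) - 4697)*(1/38227) - 44375*(-1/15289) = ((13147/1693 + 1893) - 4697)*(1/38227) + 44375/15289 = (3217996/1693 - 4697)*(1/38227) + 44375/15289 = -4734025/1693*1/38227 + 44375/15289 = -4734025/64718311 + 44375/15289 = 2799496542400/989478256879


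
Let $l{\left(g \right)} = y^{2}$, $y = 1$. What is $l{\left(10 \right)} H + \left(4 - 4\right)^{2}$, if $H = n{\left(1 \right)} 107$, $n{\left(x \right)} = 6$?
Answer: $642$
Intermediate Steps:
$l{\left(g \right)} = 1$ ($l{\left(g \right)} = 1^{2} = 1$)
$H = 642$ ($H = 6 \cdot 107 = 642$)
$l{\left(10 \right)} H + \left(4 - 4\right)^{2} = 1 \cdot 642 + \left(4 - 4\right)^{2} = 642 + 0^{2} = 642 + 0 = 642$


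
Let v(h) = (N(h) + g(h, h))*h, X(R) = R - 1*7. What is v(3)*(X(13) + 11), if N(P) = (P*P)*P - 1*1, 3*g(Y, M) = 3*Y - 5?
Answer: 1394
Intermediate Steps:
X(R) = -7 + R (X(R) = R - 7 = -7 + R)
g(Y, M) = -5/3 + Y (g(Y, M) = (3*Y - 5)/3 = (-5 + 3*Y)/3 = -5/3 + Y)
N(P) = -1 + P³ (N(P) = P²*P - 1 = P³ - 1 = -1 + P³)
v(h) = h*(-8/3 + h + h³) (v(h) = ((-1 + h³) + (-5/3 + h))*h = (-8/3 + h + h³)*h = h*(-8/3 + h + h³))
v(3)*(X(13) + 11) = (3*(-8/3 + 3 + 3³))*((-7 + 13) + 11) = (3*(-8/3 + 3 + 27))*(6 + 11) = (3*(82/3))*17 = 82*17 = 1394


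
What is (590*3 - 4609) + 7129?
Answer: 4290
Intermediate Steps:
(590*3 - 4609) + 7129 = (1770 - 4609) + 7129 = -2839 + 7129 = 4290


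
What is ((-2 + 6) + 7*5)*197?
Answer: 7683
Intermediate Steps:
((-2 + 6) + 7*5)*197 = (4 + 35)*197 = 39*197 = 7683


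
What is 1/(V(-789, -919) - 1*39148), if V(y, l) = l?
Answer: -1/40067 ≈ -2.4958e-5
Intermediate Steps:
1/(V(-789, -919) - 1*39148) = 1/(-919 - 1*39148) = 1/(-919 - 39148) = 1/(-40067) = -1/40067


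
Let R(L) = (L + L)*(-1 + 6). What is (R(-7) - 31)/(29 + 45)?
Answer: -101/74 ≈ -1.3649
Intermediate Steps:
R(L) = 10*L (R(L) = (2*L)*5 = 10*L)
(R(-7) - 31)/(29 + 45) = (10*(-7) - 31)/(29 + 45) = (-70 - 31)/74 = -101*1/74 = -101/74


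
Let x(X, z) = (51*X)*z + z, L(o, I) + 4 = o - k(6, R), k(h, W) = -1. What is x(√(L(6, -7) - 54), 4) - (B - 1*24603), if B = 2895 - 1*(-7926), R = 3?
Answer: 13786 + 204*I*√51 ≈ 13786.0 + 1456.9*I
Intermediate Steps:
B = 10821 (B = 2895 + 7926 = 10821)
L(o, I) = -3 + o (L(o, I) = -4 + (o - 1*(-1)) = -4 + (o + 1) = -4 + (1 + o) = -3 + o)
x(X, z) = z + 51*X*z (x(X, z) = 51*X*z + z = z + 51*X*z)
x(√(L(6, -7) - 54), 4) - (B - 1*24603) = 4*(1 + 51*√((-3 + 6) - 54)) - (10821 - 1*24603) = 4*(1 + 51*√(3 - 54)) - (10821 - 24603) = 4*(1 + 51*√(-51)) - 1*(-13782) = 4*(1 + 51*(I*√51)) + 13782 = 4*(1 + 51*I*√51) + 13782 = (4 + 204*I*√51) + 13782 = 13786 + 204*I*√51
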